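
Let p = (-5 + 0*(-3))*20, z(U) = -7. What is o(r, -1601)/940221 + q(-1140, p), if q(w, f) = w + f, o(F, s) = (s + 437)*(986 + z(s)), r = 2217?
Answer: -4010356/3231 ≈ -1241.2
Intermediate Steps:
o(F, s) = 427823 + 979*s (o(F, s) = (s + 437)*(986 - 7) = (437 + s)*979 = 427823 + 979*s)
p = -100 (p = (-5 + 0)*20 = -5*20 = -100)
q(w, f) = f + w
o(r, -1601)/940221 + q(-1140, p) = (427823 + 979*(-1601))/940221 + (-100 - 1140) = (427823 - 1567379)*(1/940221) - 1240 = -1139556*1/940221 - 1240 = -3916/3231 - 1240 = -4010356/3231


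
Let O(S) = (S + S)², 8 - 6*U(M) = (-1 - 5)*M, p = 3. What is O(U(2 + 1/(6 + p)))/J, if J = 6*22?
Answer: 961/2673 ≈ 0.35952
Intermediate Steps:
U(M) = 4/3 + M (U(M) = 4/3 - (-1 - 5)*M/6 = 4/3 - (-1)*M = 4/3 + M)
O(S) = 4*S² (O(S) = (2*S)² = 4*S²)
J = 132
O(U(2 + 1/(6 + p)))/J = (4*(4/3 + (2 + 1/(6 + 3)))²)/132 = (4*(4/3 + (2 + 1/9))²)*(1/132) = (4*(4/3 + (2 + ⅑))²)*(1/132) = (4*(4/3 + 19/9)²)*(1/132) = (4*(31/9)²)*(1/132) = (4*(961/81))*(1/132) = (3844/81)*(1/132) = 961/2673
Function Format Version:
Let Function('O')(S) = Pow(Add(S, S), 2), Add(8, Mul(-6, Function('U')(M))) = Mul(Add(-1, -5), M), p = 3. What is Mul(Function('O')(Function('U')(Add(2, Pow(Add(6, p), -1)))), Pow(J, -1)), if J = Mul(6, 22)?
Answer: Rational(961, 2673) ≈ 0.35952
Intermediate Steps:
Function('U')(M) = Add(Rational(4, 3), M) (Function('U')(M) = Add(Rational(4, 3), Mul(Rational(-1, 6), Mul(Add(-1, -5), M))) = Add(Rational(4, 3), Mul(Rational(-1, 6), Mul(-6, M))) = Add(Rational(4, 3), M))
Function('O')(S) = Mul(4, Pow(S, 2)) (Function('O')(S) = Pow(Mul(2, S), 2) = Mul(4, Pow(S, 2)))
J = 132
Mul(Function('O')(Function('U')(Add(2, Pow(Add(6, p), -1)))), Pow(J, -1)) = Mul(Mul(4, Pow(Add(Rational(4, 3), Add(2, Pow(Add(6, 3), -1))), 2)), Pow(132, -1)) = Mul(Mul(4, Pow(Add(Rational(4, 3), Add(2, Pow(9, -1))), 2)), Rational(1, 132)) = Mul(Mul(4, Pow(Add(Rational(4, 3), Add(2, Rational(1, 9))), 2)), Rational(1, 132)) = Mul(Mul(4, Pow(Add(Rational(4, 3), Rational(19, 9)), 2)), Rational(1, 132)) = Mul(Mul(4, Pow(Rational(31, 9), 2)), Rational(1, 132)) = Mul(Mul(4, Rational(961, 81)), Rational(1, 132)) = Mul(Rational(3844, 81), Rational(1, 132)) = Rational(961, 2673)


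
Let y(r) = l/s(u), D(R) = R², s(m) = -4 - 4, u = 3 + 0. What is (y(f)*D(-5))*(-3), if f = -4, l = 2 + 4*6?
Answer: 975/4 ≈ 243.75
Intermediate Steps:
l = 26 (l = 2 + 24 = 26)
u = 3
s(m) = -8
y(r) = -13/4 (y(r) = 26/(-8) = 26*(-⅛) = -13/4)
(y(f)*D(-5))*(-3) = -13/4*(-5)²*(-3) = -13/4*25*(-3) = -325/4*(-3) = 975/4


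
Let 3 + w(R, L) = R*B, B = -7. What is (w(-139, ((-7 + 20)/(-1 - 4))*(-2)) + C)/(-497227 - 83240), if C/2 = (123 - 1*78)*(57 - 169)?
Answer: 9110/580467 ≈ 0.015694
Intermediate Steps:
C = -10080 (C = 2*((123 - 1*78)*(57 - 169)) = 2*((123 - 78)*(-112)) = 2*(45*(-112)) = 2*(-5040) = -10080)
w(R, L) = -3 - 7*R (w(R, L) = -3 + R*(-7) = -3 - 7*R)
(w(-139, ((-7 + 20)/(-1 - 4))*(-2)) + C)/(-497227 - 83240) = ((-3 - 7*(-139)) - 10080)/(-497227 - 83240) = ((-3 + 973) - 10080)/(-580467) = (970 - 10080)*(-1/580467) = -9110*(-1/580467) = 9110/580467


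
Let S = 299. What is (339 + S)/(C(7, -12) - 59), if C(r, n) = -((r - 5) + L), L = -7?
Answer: -319/27 ≈ -11.815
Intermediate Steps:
C(r, n) = 12 - r (C(r, n) = -((r - 5) - 7) = -((-5 + r) - 7) = -(-12 + r) = 12 - r)
(339 + S)/(C(7, -12) - 59) = (339 + 299)/((12 - 1*7) - 59) = 638/((12 - 7) - 59) = 638/(5 - 59) = 638/(-54) = 638*(-1/54) = -319/27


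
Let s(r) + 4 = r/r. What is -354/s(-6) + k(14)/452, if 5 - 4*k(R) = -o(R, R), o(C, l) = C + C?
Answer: 213377/1808 ≈ 118.02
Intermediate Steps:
o(C, l) = 2*C
k(R) = 5/4 + R/2 (k(R) = 5/4 - (-1)*2*R/4 = 5/4 - (-1)*R/2 = 5/4 + R/2)
s(r) = -3 (s(r) = -4 + r/r = -4 + 1 = -3)
-354/s(-6) + k(14)/452 = -354/(-3) + (5/4 + (1/2)*14)/452 = -354*(-1/3) + (5/4 + 7)*(1/452) = 118 + (33/4)*(1/452) = 118 + 33/1808 = 213377/1808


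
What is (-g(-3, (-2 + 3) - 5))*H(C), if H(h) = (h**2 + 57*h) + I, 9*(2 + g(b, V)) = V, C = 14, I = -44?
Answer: 20900/9 ≈ 2322.2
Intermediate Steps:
g(b, V) = -2 + V/9
H(h) = -44 + h**2 + 57*h (H(h) = (h**2 + 57*h) - 44 = -44 + h**2 + 57*h)
(-g(-3, (-2 + 3) - 5))*H(C) = (-(-2 + ((-2 + 3) - 5)/9))*(-44 + 14**2 + 57*14) = (-(-2 + (1 - 5)/9))*(-44 + 196 + 798) = -(-2 + (1/9)*(-4))*950 = -(-2 - 4/9)*950 = -1*(-22/9)*950 = (22/9)*950 = 20900/9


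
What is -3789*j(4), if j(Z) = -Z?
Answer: 15156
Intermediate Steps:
-3789*j(4) = -(-3789)*4 = -3789*(-4) = 15156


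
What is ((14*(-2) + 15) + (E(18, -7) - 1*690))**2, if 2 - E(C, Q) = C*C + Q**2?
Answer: 1153476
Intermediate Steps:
E(C, Q) = 2 - C**2 - Q**2 (E(C, Q) = 2 - (C*C + Q**2) = 2 - (C**2 + Q**2) = 2 + (-C**2 - Q**2) = 2 - C**2 - Q**2)
((14*(-2) + 15) + (E(18, -7) - 1*690))**2 = ((14*(-2) + 15) + ((2 - 1*18**2 - 1*(-7)**2) - 1*690))**2 = ((-28 + 15) + ((2 - 1*324 - 1*49) - 690))**2 = (-13 + ((2 - 324 - 49) - 690))**2 = (-13 + (-371 - 690))**2 = (-13 - 1061)**2 = (-1074)**2 = 1153476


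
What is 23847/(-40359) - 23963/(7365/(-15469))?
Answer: 4986748558706/99081345 ≈ 50330.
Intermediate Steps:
23847/(-40359) - 23963/(7365/(-15469)) = 23847*(-1/40359) - 23963/(7365*(-1/15469)) = -7949/13453 - 23963/(-7365/15469) = -7949/13453 - 23963*(-15469/7365) = -7949/13453 + 370683647/7365 = 4986748558706/99081345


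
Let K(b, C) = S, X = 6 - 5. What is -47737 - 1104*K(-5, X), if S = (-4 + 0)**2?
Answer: -65401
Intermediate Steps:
X = 1
S = 16 (S = (-4)**2 = 16)
K(b, C) = 16
-47737 - 1104*K(-5, X) = -47737 - 1104*16 = -47737 - 17664 = -65401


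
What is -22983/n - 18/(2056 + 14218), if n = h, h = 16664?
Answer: -187162647/135594968 ≈ -1.3803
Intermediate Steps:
n = 16664
-22983/n - 18/(2056 + 14218) = -22983/16664 - 18/(2056 + 14218) = -22983*1/16664 - 18/16274 = -22983/16664 - 18*1/16274 = -22983/16664 - 9/8137 = -187162647/135594968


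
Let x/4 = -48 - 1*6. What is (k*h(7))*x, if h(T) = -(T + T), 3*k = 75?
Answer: 75600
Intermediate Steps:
k = 25 (k = (1/3)*75 = 25)
x = -216 (x = 4*(-48 - 1*6) = 4*(-48 - 6) = 4*(-54) = -216)
h(T) = -2*T
(k*h(7))*x = (25*(-2*7))*(-216) = (25*(-14))*(-216) = -350*(-216) = 75600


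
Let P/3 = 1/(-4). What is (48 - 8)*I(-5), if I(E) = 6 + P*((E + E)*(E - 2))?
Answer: -1860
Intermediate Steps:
P = -¾ (P = 3*(1/(-4)) = 3*(1*(-¼)) = 3*(-¼) = -¾ ≈ -0.75000)
I(E) = 6 - 3*E*(-2 + E)/2 (I(E) = 6 - 3*(E + E)*(E - 2)/4 = 6 - 3*2*E*(-2 + E)/4 = 6 - 3*E*(-2 + E)/2)
(48 - 8)*I(-5) = (48 - 8)*(6 + 3*(-5) - 3/2*(-5)²) = 40*(6 - 15 - 3/2*25) = 40*(6 - 15 - 75/2) = 40*(-93/2) = -1860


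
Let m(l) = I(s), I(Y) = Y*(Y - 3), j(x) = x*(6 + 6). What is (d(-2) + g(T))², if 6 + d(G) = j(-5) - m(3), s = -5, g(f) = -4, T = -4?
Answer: 12100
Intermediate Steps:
j(x) = 12*x (j(x) = x*12 = 12*x)
I(Y) = Y*(-3 + Y)
m(l) = 40 (m(l) = -5*(-3 - 5) = -5*(-8) = 40)
d(G) = -106 (d(G) = -6 + (12*(-5) - 1*40) = -6 + (-60 - 40) = -6 - 100 = -106)
(d(-2) + g(T))² = (-106 - 4)² = (-110)² = 12100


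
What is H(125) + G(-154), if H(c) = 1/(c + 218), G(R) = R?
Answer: -52821/343 ≈ -154.00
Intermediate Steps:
H(c) = 1/(218 + c)
H(125) + G(-154) = 1/(218 + 125) - 154 = 1/343 - 154 = -52821/343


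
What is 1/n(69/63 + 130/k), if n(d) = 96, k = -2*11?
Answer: 1/96 ≈ 0.010417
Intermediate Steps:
k = -22
1/n(69/63 + 130/k) = 1/96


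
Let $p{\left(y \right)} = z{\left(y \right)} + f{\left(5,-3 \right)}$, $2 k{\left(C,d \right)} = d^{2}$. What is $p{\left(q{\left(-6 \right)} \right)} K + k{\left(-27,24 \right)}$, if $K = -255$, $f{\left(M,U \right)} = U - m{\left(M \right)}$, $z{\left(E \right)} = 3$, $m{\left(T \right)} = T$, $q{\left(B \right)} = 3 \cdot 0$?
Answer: $1563$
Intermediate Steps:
$q{\left(B \right)} = 0$
$k{\left(C,d \right)} = \frac{d^{2}}{2}$
$f{\left(M,U \right)} = U - M$
$p{\left(y \right)} = -5$ ($p{\left(y \right)} = 3 - 8 = -5$)
$p{\left(q{\left(-6 \right)} \right)} K + k{\left(-27,24 \right)} = \left(-5\right) \left(-255\right) + \frac{24^{2}}{2} = 1275 + \frac{1}{2} \cdot 576 = 1275 + 288 = 1563$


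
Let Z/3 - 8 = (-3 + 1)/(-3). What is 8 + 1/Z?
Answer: 209/26 ≈ 8.0385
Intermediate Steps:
Z = 26 (Z = 24 + 3*((-3 + 1)/(-3)) = 24 + 3*(-2*(-⅓)) = 24 + 3*(⅔) = 24 + 2 = 26)
8 + 1/Z = 8 + 1/26 = 209/26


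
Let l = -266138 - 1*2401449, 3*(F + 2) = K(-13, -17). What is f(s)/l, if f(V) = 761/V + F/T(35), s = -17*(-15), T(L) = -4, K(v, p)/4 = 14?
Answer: 201/453489790 ≈ 4.4323e-7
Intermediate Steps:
K(v, p) = 56 (K(v, p) = 4*14 = 56)
F = 50/3 (F = -2 + (⅓)*56 = -2 + 56/3 = 50/3 ≈ 16.667)
s = 255
f(V) = -25/6 + 761/V (f(V) = 761/V + (50/3)/(-4) = 761/V + (50/3)*(-¼) = 761/V - 25/6 = -25/6 + 761/V)
l = -2667587 (l = -266138 - 2401449 = -2667587)
f(s)/l = (-25/6 + 761/255)/(-2667587) = (-25/6 + 761*(1/255))*(-1/2667587) = (-25/6 + 761/255)*(-1/2667587) = -201/170*(-1/2667587) = 201/453489790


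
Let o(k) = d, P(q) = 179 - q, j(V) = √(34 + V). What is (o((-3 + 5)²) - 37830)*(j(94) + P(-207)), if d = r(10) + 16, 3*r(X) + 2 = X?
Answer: -43785524/3 - 907472*√2/3 ≈ -1.5023e+7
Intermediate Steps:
r(X) = -⅔ + X/3
d = 56/3 (d = (-⅔ + (⅓)*10) + 16 = (-⅔ + 10/3) + 16 = 8/3 + 16 = 56/3 ≈ 18.667)
o(k) = 56/3
(o((-3 + 5)²) - 37830)*(j(94) + P(-207)) = (56/3 - 37830)*(√(34 + 94) + (179 - 1*(-207))) = -113434*(√128 + (179 + 207))/3 = -113434*(8*√2 + 386)/3 = -113434*(386 + 8*√2)/3 = -43785524/3 - 907472*√2/3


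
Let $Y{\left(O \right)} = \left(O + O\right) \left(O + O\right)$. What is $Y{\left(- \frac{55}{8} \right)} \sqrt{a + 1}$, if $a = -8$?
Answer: $\frac{3025 i \sqrt{7}}{16} \approx 500.21 i$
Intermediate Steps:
$Y{\left(O \right)} = 4 O^{2}$ ($Y{\left(O \right)} = 2 O 2 O = 4 O^{2}$)
$Y{\left(- \frac{55}{8} \right)} \sqrt{a + 1} = 4 \left(- \frac{55}{8}\right)^{2} \sqrt{-8 + 1} = 4 \left(\left(-55\right) \frac{1}{8}\right)^{2} \sqrt{-7} = 4 \left(- \frac{55}{8}\right)^{2} i \sqrt{7} = 4 \cdot \frac{3025}{64} i \sqrt{7} = \frac{3025 i \sqrt{7}}{16}$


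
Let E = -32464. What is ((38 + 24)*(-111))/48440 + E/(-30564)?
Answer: 170276839/185065020 ≈ 0.92009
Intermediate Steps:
((38 + 24)*(-111))/48440 + E/(-30564) = ((38 + 24)*(-111))/48440 - 32464/(-30564) = (62*(-111))*(1/48440) - 32464*(-1/30564) = -6882*1/48440 + 8116/7641 = -3441/24220 + 8116/7641 = 170276839/185065020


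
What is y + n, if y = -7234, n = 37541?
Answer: 30307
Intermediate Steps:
y + n = -7234 + 37541 = 30307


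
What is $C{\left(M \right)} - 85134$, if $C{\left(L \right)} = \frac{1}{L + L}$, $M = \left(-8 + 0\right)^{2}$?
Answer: $- \frac{10897151}{128} \approx -85134.0$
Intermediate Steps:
$M = 64$ ($M = \left(-8\right)^{2} = 64$)
$C{\left(L \right)} = \frac{1}{2 L}$
$C{\left(M \right)} - 85134 = \frac{1}{2 \cdot 64} - 85134 = \frac{1}{2} \cdot \frac{1}{64} - 85134 = \frac{1}{128} - 85134 = - \frac{10897151}{128}$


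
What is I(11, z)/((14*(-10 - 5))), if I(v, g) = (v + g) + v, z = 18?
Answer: -4/21 ≈ -0.19048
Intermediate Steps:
I(v, g) = g + 2*v (I(v, g) = (g + v) + v = g + 2*v)
I(11, z)/((14*(-10 - 5))) = (18 + 2*11)/((14*(-10 - 5))) = (18 + 22)/((14*(-15))) = 40/(-210) = 40*(-1/210) = -4/21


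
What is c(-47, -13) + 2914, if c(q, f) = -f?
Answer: 2927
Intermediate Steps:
c(-47, -13) + 2914 = -1*(-13) + 2914 = 13 + 2914 = 2927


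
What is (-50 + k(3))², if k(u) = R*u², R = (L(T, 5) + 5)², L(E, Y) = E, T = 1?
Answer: 75076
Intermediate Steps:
R = 36 (R = (1 + 5)² = 6² = 36)
k(u) = 36*u²
(-50 + k(3))² = (-50 + 36*3²)² = (-50 + 36*9)² = (-50 + 324)² = 274² = 75076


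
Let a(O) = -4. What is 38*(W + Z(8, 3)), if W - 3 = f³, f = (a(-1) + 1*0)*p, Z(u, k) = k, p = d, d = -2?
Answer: 19684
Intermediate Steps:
p = -2
f = 8 (f = (-4 + 1*0)*(-2) = (-4 + 0)*(-2) = -4*(-2) = 8)
W = 515 (W = 3 + 8³ = 3 + 512 = 515)
38*(W + Z(8, 3)) = 38*(515 + 3) = 38*518 = 19684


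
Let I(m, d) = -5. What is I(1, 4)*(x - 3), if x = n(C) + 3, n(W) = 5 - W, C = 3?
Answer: -10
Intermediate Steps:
x = 5 (x = (5 - 1*3) + 3 = (5 - 3) + 3 = 2 + 3 = 5)
I(1, 4)*(x - 3) = -5*(5 - 3) = -5*2 = -10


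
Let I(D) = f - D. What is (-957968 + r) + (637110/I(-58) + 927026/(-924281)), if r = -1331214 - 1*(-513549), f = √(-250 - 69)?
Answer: 3*(-547061590633*√319 + 31533282700744*I)/(924281*(√319 - 58*I)) ≈ -1.7656e+6 - 3089.6*I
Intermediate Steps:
f = I*√319 (f = √(-319) = I*√319 ≈ 17.861*I)
r = -817665 (r = -1331214 + 513549 = -817665)
I(D) = -D + I*√319 (I(D) = I*√319 - D = -D + I*√319)
(-957968 + r) + (637110/I(-58) + 927026/(-924281)) = (-957968 - 817665) + (637110/(-1*(-58) + I*√319) + 927026/(-924281)) = -1775633 + (637110/(58 + I*√319) + 927026*(-1/924281)) = -1775633 + (637110/(58 + I*√319) - 927026/924281) = -1775633 + (-927026/924281 + 637110/(58 + I*√319)) = -1641184771899/924281 + 637110/(58 + I*√319)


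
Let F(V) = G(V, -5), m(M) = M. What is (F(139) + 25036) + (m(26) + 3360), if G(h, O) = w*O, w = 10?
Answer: 28372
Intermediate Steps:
G(h, O) = 10*O
F(V) = -50 (F(V) = 10*(-5) = -50)
(F(139) + 25036) + (m(26) + 3360) = (-50 + 25036) + (26 + 3360) = 24986 + 3386 = 28372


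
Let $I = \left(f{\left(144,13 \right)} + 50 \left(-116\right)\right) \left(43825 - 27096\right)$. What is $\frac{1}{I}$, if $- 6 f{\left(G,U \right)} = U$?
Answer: $- \frac{6}{582386677} \approx -1.0302 \cdot 10^{-8}$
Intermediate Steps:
$f{\left(G,U \right)} = - \frac{U}{6}$
$I = - \frac{582386677}{6}$ ($I = \left(\left(- \frac{1}{6}\right) 13 + 50 \left(-116\right)\right) \left(43825 - 27096\right) = \left(- \frac{13}{6} - 5800\right) 16729 = \left(- \frac{34813}{6}\right) 16729 = - \frac{582386677}{6} \approx -9.7064 \cdot 10^{7}$)
$\frac{1}{I} = \frac{1}{- \frac{582386677}{6}} = - \frac{6}{582386677}$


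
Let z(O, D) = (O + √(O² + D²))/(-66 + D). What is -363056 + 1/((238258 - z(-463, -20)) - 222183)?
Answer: -346698122192569759/954943926700 - 43*√214769/954943926700 ≈ -3.6306e+5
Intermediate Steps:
z(O, D) = (O + √(D² + O²))/(-66 + D)
-363056 + 1/((238258 - z(-463, -20)) - 222183) = -363056 + 1/((238258 - (-463 + √((-20)² + (-463)²))/(-66 - 20)) - 222183) = -363056 + 1/((238258 - (-463 + √(400 + 214369))/(-86)) - 222183) = -363056 + 1/((238258 - (-1)*(-463 + √214769)/86) - 222183) = -363056 + 1/((238258 - (463/86 - √214769/86)) - 222183) = -363056 + 1/((238258 + (-463/86 + √214769/86)) - 222183) = -363056 + 1/((20489725/86 + √214769/86) - 222183) = -363056 + 1/(1381987/86 + √214769/86)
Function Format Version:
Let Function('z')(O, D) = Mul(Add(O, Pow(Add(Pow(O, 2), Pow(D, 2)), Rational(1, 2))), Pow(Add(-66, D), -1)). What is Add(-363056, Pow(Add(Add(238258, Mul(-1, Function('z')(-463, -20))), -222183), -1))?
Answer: Add(Rational(-346698122192569759, 954943926700), Mul(Rational(-43, 954943926700), Pow(214769, Rational(1, 2)))) ≈ -3.6306e+5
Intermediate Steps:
Function('z')(O, D) = Mul(Pow(Add(-66, D), -1), Add(O, Pow(Add(Pow(D, 2), Pow(O, 2)), Rational(1, 2)))) (Function('z')(O, D) = Mul(Add(O, Pow(Add(Pow(D, 2), Pow(O, 2)), Rational(1, 2))), Pow(Add(-66, D), -1)) = Mul(Pow(Add(-66, D), -1), Add(O, Pow(Add(Pow(D, 2), Pow(O, 2)), Rational(1, 2)))))
Add(-363056, Pow(Add(Add(238258, Mul(-1, Function('z')(-463, -20))), -222183), -1)) = Add(-363056, Pow(Add(Add(238258, Mul(-1, Mul(Pow(Add(-66, -20), -1), Add(-463, Pow(Add(Pow(-20, 2), Pow(-463, 2)), Rational(1, 2)))))), -222183), -1)) = Add(-363056, Pow(Add(Add(238258, Mul(-1, Mul(Pow(-86, -1), Add(-463, Pow(Add(400, 214369), Rational(1, 2)))))), -222183), -1)) = Add(-363056, Pow(Add(Add(238258, Mul(-1, Mul(Rational(-1, 86), Add(-463, Pow(214769, Rational(1, 2)))))), -222183), -1)) = Add(-363056, Pow(Add(Add(238258, Mul(-1, Add(Rational(463, 86), Mul(Rational(-1, 86), Pow(214769, Rational(1, 2)))))), -222183), -1)) = Add(-363056, Pow(Add(Add(238258, Add(Rational(-463, 86), Mul(Rational(1, 86), Pow(214769, Rational(1, 2))))), -222183), -1)) = Add(-363056, Pow(Add(Add(Rational(20489725, 86), Mul(Rational(1, 86), Pow(214769, Rational(1, 2)))), -222183), -1)) = Add(-363056, Pow(Add(Rational(1381987, 86), Mul(Rational(1, 86), Pow(214769, Rational(1, 2)))), -1))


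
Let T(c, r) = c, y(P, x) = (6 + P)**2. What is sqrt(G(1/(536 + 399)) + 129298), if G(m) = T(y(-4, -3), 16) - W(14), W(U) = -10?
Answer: 12*sqrt(898) ≈ 359.60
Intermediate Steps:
G(m) = 14 (G(m) = (6 - 4)**2 - 1*(-10) = 2**2 + 10 = 4 + 10 = 14)
sqrt(G(1/(536 + 399)) + 129298) = sqrt(14 + 129298) = sqrt(129312) = 12*sqrt(898)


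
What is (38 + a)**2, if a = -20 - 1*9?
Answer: 81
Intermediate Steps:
a = -29 (a = -20 - 9 = -29)
(38 + a)**2 = (38 - 29)**2 = 9**2 = 81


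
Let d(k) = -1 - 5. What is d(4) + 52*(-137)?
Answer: -7130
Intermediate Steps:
d(k) = -6
d(4) + 52*(-137) = -6 + 52*(-137) = -6 - 7124 = -7130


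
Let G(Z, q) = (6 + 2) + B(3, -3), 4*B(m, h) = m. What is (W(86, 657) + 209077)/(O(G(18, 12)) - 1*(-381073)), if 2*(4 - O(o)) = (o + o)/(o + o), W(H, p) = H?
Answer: 139442/254051 ≈ 0.54887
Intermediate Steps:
B(m, h) = m/4
G(Z, q) = 35/4 (G(Z, q) = (6 + 2) + (¼)*3 = 8 + ¾ = 35/4)
O(o) = 7/2 (O(o) = 4 - (o + o)/(2*(o + o)) = 4 - 2*o/(2*(2*o)) = 4 - 2*o*1/(2*o)/2 = 4 - ½*1 = 4 - ½ = 7/2)
(W(86, 657) + 209077)/(O(G(18, 12)) - 1*(-381073)) = (86 + 209077)/(7/2 - 1*(-381073)) = 209163/(7/2 + 381073) = 209163/(762153/2) = 209163*(2/762153) = 139442/254051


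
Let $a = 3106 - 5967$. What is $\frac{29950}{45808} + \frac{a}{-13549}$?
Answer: $\frac{268424619}{310326296} \approx 0.86497$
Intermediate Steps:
$a = -2861$ ($a = 3106 - 5967 = -2861$)
$\frac{29950}{45808} + \frac{a}{-13549} = \frac{29950}{45808} - \frac{2861}{-13549} = 29950 \cdot \frac{1}{45808} - - \frac{2861}{13549} = \frac{14975}{22904} + \frac{2861}{13549} = \frac{268424619}{310326296}$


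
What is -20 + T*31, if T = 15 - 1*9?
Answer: 166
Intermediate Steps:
T = 6 (T = 15 - 9 = 6)
-20 + T*31 = -20 + 6*31 = -20 + 186 = 166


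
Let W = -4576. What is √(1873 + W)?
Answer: I*√2703 ≈ 51.99*I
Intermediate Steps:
√(1873 + W) = √(1873 - 4576) = √(-2703) = I*√2703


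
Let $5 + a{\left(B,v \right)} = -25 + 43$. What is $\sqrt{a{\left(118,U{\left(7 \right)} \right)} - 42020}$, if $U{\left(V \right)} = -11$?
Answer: $i \sqrt{42007} \approx 204.96 i$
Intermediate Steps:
$a{\left(B,v \right)} = 13$ ($a{\left(B,v \right)} = -5 + \left(-25 + 43\right) = -5 + 18 = 13$)
$\sqrt{a{\left(118,U{\left(7 \right)} \right)} - 42020} = \sqrt{13 - 42020} = \sqrt{-42007} = i \sqrt{42007}$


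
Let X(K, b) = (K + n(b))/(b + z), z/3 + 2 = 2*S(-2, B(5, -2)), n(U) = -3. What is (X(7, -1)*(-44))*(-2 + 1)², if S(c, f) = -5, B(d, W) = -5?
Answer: 176/37 ≈ 4.7568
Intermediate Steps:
z = -36 (z = -6 + 3*(2*(-5)) = -6 + 3*(-10) = -6 - 30 = -36)
X(K, b) = (-3 + K)/(-36 + b) (X(K, b) = (K - 3)/(b - 36) = (-3 + K)/(-36 + b))
(X(7, -1)*(-44))*(-2 + 1)² = (((-3 + 7)/(-36 - 1))*(-44))*(-2 + 1)² = ((4/(-37))*(-44))*(-1)² = (-1/37*4*(-44))*1 = -4/37*(-44)*1 = (176/37)*1 = 176/37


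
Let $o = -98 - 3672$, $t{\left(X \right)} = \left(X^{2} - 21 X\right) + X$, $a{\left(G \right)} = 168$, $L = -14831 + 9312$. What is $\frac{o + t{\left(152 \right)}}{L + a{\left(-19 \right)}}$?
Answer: $- \frac{16294}{5351} \approx -3.045$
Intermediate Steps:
$L = -5519$
$t{\left(X \right)} = X^{2} - 20 X$
$o = -3770$ ($o = -98 - 3672 = -3770$)
$\frac{o + t{\left(152 \right)}}{L + a{\left(-19 \right)}} = \frac{-3770 + 152 \left(-20 + 152\right)}{-5519 + 168} = \frac{-3770 + 152 \cdot 132}{-5351} = \left(-3770 + 20064\right) \left(- \frac{1}{5351}\right) = 16294 \left(- \frac{1}{5351}\right) = - \frac{16294}{5351}$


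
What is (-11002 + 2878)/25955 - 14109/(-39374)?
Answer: 46324719/1021952170 ≈ 0.045330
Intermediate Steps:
(-11002 + 2878)/25955 - 14109/(-39374) = -8124*1/25955 - 14109*(-1/39374) = -8124/25955 + 14109/39374 = 46324719/1021952170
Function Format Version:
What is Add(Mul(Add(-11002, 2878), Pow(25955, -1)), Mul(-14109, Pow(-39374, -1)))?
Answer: Rational(46324719, 1021952170) ≈ 0.045330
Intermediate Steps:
Add(Mul(Add(-11002, 2878), Pow(25955, -1)), Mul(-14109, Pow(-39374, -1))) = Add(Mul(-8124, Rational(1, 25955)), Mul(-14109, Rational(-1, 39374))) = Add(Rational(-8124, 25955), Rational(14109, 39374)) = Rational(46324719, 1021952170)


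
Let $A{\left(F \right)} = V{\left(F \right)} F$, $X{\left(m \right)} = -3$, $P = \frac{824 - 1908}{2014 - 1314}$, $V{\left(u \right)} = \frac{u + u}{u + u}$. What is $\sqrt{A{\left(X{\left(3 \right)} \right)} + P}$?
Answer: $\frac{2 i \sqrt{1393}}{35} \approx 2.1327 i$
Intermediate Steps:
$V{\left(u \right)} = 1$ ($V{\left(u \right)} = \frac{2 u}{2 u} = 2 u \frac{1}{2 u} = 1$)
$P = - \frac{271}{175}$ ($P = - \frac{1084}{700} = \left(-1084\right) \frac{1}{700} = - \frac{271}{175} \approx -1.5486$)
$A{\left(F \right)} = F$ ($A{\left(F \right)} = 1 F = F$)
$\sqrt{A{\left(X{\left(3 \right)} \right)} + P} = \sqrt{-3 - \frac{271}{175}} = \sqrt{- \frac{796}{175}} = \frac{2 i \sqrt{1393}}{35}$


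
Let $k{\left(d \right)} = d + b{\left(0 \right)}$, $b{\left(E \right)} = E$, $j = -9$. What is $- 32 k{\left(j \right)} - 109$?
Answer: $179$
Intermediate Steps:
$k{\left(d \right)} = d$ ($k{\left(d \right)} = d + 0 = d$)
$- 32 k{\left(j \right)} - 109 = \left(-32\right) \left(-9\right) - 109 = 288 - 109 = 179$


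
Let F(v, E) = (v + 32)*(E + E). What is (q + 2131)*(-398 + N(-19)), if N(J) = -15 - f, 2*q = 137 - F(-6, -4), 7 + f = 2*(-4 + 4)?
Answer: -935221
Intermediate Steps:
f = -7 (f = -7 + 2*(-4 + 4) = -7 + 2*0 = -7 + 0 = -7)
F(v, E) = 2*E*(32 + v) (F(v, E) = (32 + v)*(2*E) = 2*E*(32 + v))
q = 345/2 (q = (137 - 2*(-4)*(32 - 6))/2 = (137 - 2*(-4)*26)/2 = (137 - 1*(-208))/2 = (137 + 208)/2 = (1/2)*345 = 345/2 ≈ 172.50)
N(J) = -8 (N(J) = -15 - 1*(-7) = -15 + 7 = -8)
(q + 2131)*(-398 + N(-19)) = (345/2 + 2131)*(-398 - 8) = (4607/2)*(-406) = -935221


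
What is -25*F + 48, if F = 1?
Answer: 23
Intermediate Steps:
-25*F + 48 = -25*1 + 48 = -25 + 48 = 23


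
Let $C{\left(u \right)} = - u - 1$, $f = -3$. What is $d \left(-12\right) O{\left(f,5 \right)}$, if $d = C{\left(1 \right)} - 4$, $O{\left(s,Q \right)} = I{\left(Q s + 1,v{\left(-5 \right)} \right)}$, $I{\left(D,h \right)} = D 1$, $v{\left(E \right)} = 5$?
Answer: $-1008$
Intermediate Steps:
$C{\left(u \right)} = -1 - u$
$I{\left(D,h \right)} = D$
$O{\left(s,Q \right)} = 1 + Q s$ ($O{\left(s,Q \right)} = Q s + 1 = 1 + Q s$)
$d = -6$ ($d = \left(-1 - 1\right) - 4 = -2 - 4 = -6$)
$d \left(-12\right) O{\left(f,5 \right)} = \left(-6\right) \left(-12\right) \left(1 + 5 \left(-3\right)\right) = 72 \left(1 - 15\right) = 72 \left(-14\right) = -1008$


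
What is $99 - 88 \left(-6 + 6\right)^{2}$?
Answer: $99$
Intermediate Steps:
$99 - 88 \left(-6 + 6\right)^{2} = 99 - 88 \cdot 0^{2} = 99 - 0 = 99 + 0 = 99$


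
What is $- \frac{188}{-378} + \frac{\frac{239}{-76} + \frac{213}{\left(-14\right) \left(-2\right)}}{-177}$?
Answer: $\frac{200065}{423738} \approx 0.47214$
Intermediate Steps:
$- \frac{188}{-378} + \frac{\frac{239}{-76} + \frac{213}{\left(-14\right) \left(-2\right)}}{-177} = \left(-188\right) \left(- \frac{1}{378}\right) + \left(239 \left(- \frac{1}{76}\right) + \frac{213}{28}\right) \left(- \frac{1}{177}\right) = \frac{94}{189} + \left(- \frac{239}{76} + 213 \cdot \frac{1}{28}\right) \left(- \frac{1}{177}\right) = \frac{94}{189} + \left(- \frac{239}{76} + \frac{213}{28}\right) \left(- \frac{1}{177}\right) = \frac{94}{189} + \frac{1187}{266} \left(- \frac{1}{177}\right) = \frac{94}{189} - \frac{1187}{47082} = \frac{200065}{423738}$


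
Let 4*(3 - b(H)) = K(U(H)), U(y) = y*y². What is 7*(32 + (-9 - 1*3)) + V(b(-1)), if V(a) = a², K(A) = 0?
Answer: 149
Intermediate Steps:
U(y) = y³
b(H) = 3 (b(H) = 3 - ¼*0 = 3 + 0 = 3)
7*(32 + (-9 - 1*3)) + V(b(-1)) = 7*(32 + (-9 - 1*3)) + 3² = 7*(32 + (-9 - 3)) + 9 = 7*(32 - 12) + 9 = 7*20 + 9 = 140 + 9 = 149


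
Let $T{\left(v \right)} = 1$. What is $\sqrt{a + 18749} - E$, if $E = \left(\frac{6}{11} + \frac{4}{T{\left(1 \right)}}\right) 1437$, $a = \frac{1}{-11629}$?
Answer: $- \frac{71850}{11} + \frac{2 \sqrt{633873880870}}{11629} \approx -6394.9$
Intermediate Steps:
$a = - \frac{1}{11629} \approx -8.5992 \cdot 10^{-5}$
$E = \frac{71850}{11}$ ($E = \left(\frac{6}{11} + \frac{4}{1}\right) 1437 = \left(6 \cdot \frac{1}{11} + 4 \cdot 1\right) 1437 = \left(\frac{6}{11} + 4\right) 1437 = \frac{50}{11} \cdot 1437 = \frac{71850}{11} \approx 6531.8$)
$\sqrt{a + 18749} - E = \sqrt{- \frac{1}{11629} + 18749} - \frac{71850}{11} = \sqrt{\frac{218032120}{11629}} - \frac{71850}{11} = \frac{2 \sqrt{633873880870}}{11629} - \frac{71850}{11} = - \frac{71850}{11} + \frac{2 \sqrt{633873880870}}{11629}$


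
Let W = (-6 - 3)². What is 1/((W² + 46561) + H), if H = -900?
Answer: 1/52222 ≈ 1.9149e-5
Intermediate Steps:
W = 81 (W = (-9)² = 81)
1/((W² + 46561) + H) = 1/((81² + 46561) - 900) = 1/((6561 + 46561) - 900) = 1/(53122 - 900) = 1/52222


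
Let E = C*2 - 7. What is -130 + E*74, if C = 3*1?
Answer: -204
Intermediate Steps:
C = 3
E = -1 (E = 3*2 - 7 = 6 - 7 = -1)
-130 + E*74 = -130 - 1*74 = -130 - 74 = -204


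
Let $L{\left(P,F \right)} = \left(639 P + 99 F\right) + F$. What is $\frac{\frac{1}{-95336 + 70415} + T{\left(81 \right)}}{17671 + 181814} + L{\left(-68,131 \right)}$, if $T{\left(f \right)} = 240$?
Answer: $- \frac{150890885290081}{4971365685} \approx -30352.0$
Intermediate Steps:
$L{\left(P,F \right)} = 100 F + 639 P$ ($L{\left(P,F \right)} = \left(99 F + 639 P\right) + F = 100 F + 639 P$)
$\frac{\frac{1}{-95336 + 70415} + T{\left(81 \right)}}{17671 + 181814} + L{\left(-68,131 \right)} = \frac{\frac{1}{-95336 + 70415} + 240}{17671 + 181814} + \left(100 \cdot 131 + 639 \left(-68\right)\right) = \frac{\frac{1}{-24921} + 240}{199485} + \left(13100 - 43452\right) = \left(- \frac{1}{24921} + 240\right) \frac{1}{199485} - 30352 = \frac{5981039}{24921} \cdot \frac{1}{199485} - 30352 = \frac{5981039}{4971365685} - 30352 = - \frac{150890885290081}{4971365685}$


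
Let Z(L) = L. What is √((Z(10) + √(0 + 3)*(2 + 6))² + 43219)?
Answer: √(43511 + 160*√3) ≈ 209.26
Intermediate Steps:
√((Z(10) + √(0 + 3)*(2 + 6))² + 43219) = √((10 + √(0 + 3)*(2 + 6))² + 43219) = √((10 + √3*8)² + 43219) = √((10 + 8*√3)² + 43219) = √(43219 + (10 + 8*√3)²)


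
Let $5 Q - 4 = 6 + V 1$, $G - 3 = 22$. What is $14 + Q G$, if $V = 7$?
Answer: $99$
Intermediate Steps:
$G = 25$ ($G = 3 + 22 = 25$)
$Q = \frac{17}{5}$ ($Q = \frac{4}{5} + \frac{6 + 7 \cdot 1}{5} = \frac{4}{5} + \frac{6 + 7}{5} = \frac{4}{5} + \frac{1}{5} \cdot 13 = \frac{4}{5} + \frac{13}{5} = \frac{17}{5} \approx 3.4$)
$14 + Q G = 14 + \frac{17}{5} \cdot 25 = 14 + 85 = 99$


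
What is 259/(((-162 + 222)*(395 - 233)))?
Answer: 259/9720 ≈ 0.026646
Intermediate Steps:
259/(((-162 + 222)*(395 - 233))) = 259/((60*162)) = 259/9720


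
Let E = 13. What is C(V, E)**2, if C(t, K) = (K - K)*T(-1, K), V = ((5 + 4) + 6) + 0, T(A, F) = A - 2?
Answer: 0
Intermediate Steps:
T(A, F) = -2 + A
V = 15 (V = (9 + 6) + 0 = 15 + 0 = 15)
C(t, K) = 0 (C(t, K) = (K - K)*(-2 - 1) = 0*(-3) = 0)
C(V, E)**2 = 0**2 = 0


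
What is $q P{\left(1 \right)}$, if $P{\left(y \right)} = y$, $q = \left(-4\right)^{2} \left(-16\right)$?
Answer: $-256$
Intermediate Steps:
$q = -256$ ($q = 16 \left(-16\right) = -256$)
$q P{\left(1 \right)} = \left(-256\right) 1 = -256$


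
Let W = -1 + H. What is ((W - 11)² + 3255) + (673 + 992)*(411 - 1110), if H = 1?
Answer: -1160459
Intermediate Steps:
W = 0 (W = -1 + 1 = 0)
((W - 11)² + 3255) + (673 + 992)*(411 - 1110) = ((0 - 11)² + 3255) + (673 + 992)*(411 - 1110) = ((-11)² + 3255) + 1665*(-699) = (121 + 3255) - 1163835 = 3376 - 1163835 = -1160459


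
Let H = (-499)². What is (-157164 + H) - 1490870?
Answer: -1399033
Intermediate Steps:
H = 249001
(-157164 + H) - 1490870 = (-157164 + 249001) - 1490870 = 91837 - 1490870 = -1399033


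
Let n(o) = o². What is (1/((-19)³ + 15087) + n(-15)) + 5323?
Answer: 45648945/8228 ≈ 5548.0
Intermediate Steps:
(1/((-19)³ + 15087) + n(-15)) + 5323 = (1/((-19)³ + 15087) + (-15)²) + 5323 = (1/(-6859 + 15087) + 225) + 5323 = (1/8228 + 225) + 5323 = 1851301/8228 + 5323 = 45648945/8228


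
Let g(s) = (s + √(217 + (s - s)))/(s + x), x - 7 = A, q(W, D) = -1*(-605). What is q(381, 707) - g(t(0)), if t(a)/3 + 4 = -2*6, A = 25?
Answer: 602 + √217/16 ≈ 602.92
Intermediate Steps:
q(W, D) = 605
x = 32 (x = 7 + 25 = 32)
t(a) = -48 (t(a) = -12 + 3*(-2*6) = -12 + 3*(-12) = -12 - 36 = -48)
g(s) = (s + √217)/(32 + s) (g(s) = (s + √(217 + (s - s)))/(s + 32) = (s + √(217 + 0))/(32 + s) = (s + √217)/(32 + s))
q(381, 707) - g(t(0)) = 605 - (-48 + √217)/(32 - 48) = 605 - (-48 + √217)/(-16) = 605 - (-1)*(-48 + √217)/16 = 605 - (3 - √217/16) = 605 + (-3 + √217/16) = 602 + √217/16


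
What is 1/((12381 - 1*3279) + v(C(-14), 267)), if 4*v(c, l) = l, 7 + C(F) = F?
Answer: 4/36675 ≈ 0.00010907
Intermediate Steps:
C(F) = -7 + F
v(c, l) = l/4
1/((12381 - 1*3279) + v(C(-14), 267)) = 1/((12381 - 1*3279) + (¼)*267) = 1/((12381 - 3279) + 267/4) = 1/(9102 + 267/4) = 1/(36675/4) = 4/36675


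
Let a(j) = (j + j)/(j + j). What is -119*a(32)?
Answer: -119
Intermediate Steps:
a(j) = 1 (a(j) = (2*j)/((2*j)) = (2*j)*(1/(2*j)) = 1)
-119*a(32) = -119*1 = -119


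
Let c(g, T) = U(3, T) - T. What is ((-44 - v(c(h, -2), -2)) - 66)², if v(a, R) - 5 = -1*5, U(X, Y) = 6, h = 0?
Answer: 12100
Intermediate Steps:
c(g, T) = 6 - T
v(a, R) = 0 (v(a, R) = 5 - 1*5 = 5 - 5 = 0)
((-44 - v(c(h, -2), -2)) - 66)² = ((-44 - 1*0) - 66)² = ((-44 + 0) - 66)² = (-44 - 66)² = (-110)² = 12100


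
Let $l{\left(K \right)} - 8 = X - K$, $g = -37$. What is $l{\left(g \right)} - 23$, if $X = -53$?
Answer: $-31$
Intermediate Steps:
$l{\left(K \right)} = -45 - K$ ($l{\left(K \right)} = 8 - \left(53 + K\right) = -45 - K$)
$l{\left(g \right)} - 23 = \left(-45 - -37\right) - 23 = \left(-45 + 37\right) - 23 = -8 - 23 = -31$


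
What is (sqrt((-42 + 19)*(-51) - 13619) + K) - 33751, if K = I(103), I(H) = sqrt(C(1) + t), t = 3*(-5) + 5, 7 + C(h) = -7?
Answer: -33751 + 2*I*sqrt(6) + 7*I*sqrt(254) ≈ -33751.0 + 116.46*I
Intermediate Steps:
C(h) = -14 (C(h) = -7 - 7 = -14)
t = -10 (t = -15 + 5 = -10)
I(H) = 2*I*sqrt(6) (I(H) = sqrt(-14 - 10) = sqrt(-24) = 2*I*sqrt(6))
K = 2*I*sqrt(6) ≈ 4.899*I
(sqrt((-42 + 19)*(-51) - 13619) + K) - 33751 = (sqrt((-42 + 19)*(-51) - 13619) + 2*I*sqrt(6)) - 33751 = (sqrt(-23*(-51) - 13619) + 2*I*sqrt(6)) - 33751 = (sqrt(1173 - 13619) + 2*I*sqrt(6)) - 33751 = (sqrt(-12446) + 2*I*sqrt(6)) - 33751 = (7*I*sqrt(254) + 2*I*sqrt(6)) - 33751 = (2*I*sqrt(6) + 7*I*sqrt(254)) - 33751 = -33751 + 2*I*sqrt(6) + 7*I*sqrt(254)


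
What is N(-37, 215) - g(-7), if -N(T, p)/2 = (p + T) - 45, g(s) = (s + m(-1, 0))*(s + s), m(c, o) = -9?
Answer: -490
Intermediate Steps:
g(s) = 2*s*(-9 + s) (g(s) = (s - 9)*(s + s) = (-9 + s)*(2*s) = 2*s*(-9 + s))
N(T, p) = 90 - 2*T - 2*p (N(T, p) = -2*((p + T) - 45) = -2*((T + p) - 45) = -2*(-45 + T + p) = 90 - 2*T - 2*p)
N(-37, 215) - g(-7) = (90 - 2*(-37) - 2*215) - 2*(-7)*(-9 - 7) = (90 + 74 - 430) - 2*(-7)*(-16) = -266 - 1*224 = -266 - 224 = -490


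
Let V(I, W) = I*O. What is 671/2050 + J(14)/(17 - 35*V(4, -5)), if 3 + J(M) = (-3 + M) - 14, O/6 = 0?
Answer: -893/34850 ≈ -0.025624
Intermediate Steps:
O = 0 (O = 6*0 = 0)
V(I, W) = 0 (V(I, W) = I*0 = 0)
J(M) = -20 + M (J(M) = -3 + ((-3 + M) - 14) = -3 + (-17 + M) = -20 + M)
671/2050 + J(14)/(17 - 35*V(4, -5)) = 671/2050 + (-20 + 14)/(17 - 35*0) = 671*(1/2050) - 6/(17 + 0) = 671/2050 - 6/17 = -893/34850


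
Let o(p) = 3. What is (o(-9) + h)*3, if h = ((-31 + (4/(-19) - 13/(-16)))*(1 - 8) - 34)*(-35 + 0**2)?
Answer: -5704119/304 ≈ -18764.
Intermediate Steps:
h = -1902285/304 (h = ((-31 + (4*(-1/19) - 13*(-1/16)))*(-7) - 34)*(-35 + 0) = ((-31 + (-4/19 + 13/16))*(-7) - 34)*(-35) = ((-31 + 183/304)*(-7) - 34)*(-35) = (-9241/304*(-7) - 34)*(-35) = (64687/304 - 34)*(-35) = (54351/304)*(-35) = -1902285/304 ≈ -6257.5)
(o(-9) + h)*3 = (3 - 1902285/304)*3 = -1901373/304*3 = -5704119/304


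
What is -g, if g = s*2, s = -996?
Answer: 1992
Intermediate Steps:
g = -1992 (g = -996*2 = -1992)
-g = -1*(-1992) = 1992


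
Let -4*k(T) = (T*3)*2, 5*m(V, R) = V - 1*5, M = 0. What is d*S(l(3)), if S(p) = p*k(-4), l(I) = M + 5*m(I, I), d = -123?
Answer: 1476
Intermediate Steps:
m(V, R) = -1 + V/5 (m(V, R) = (V - 1*5)/5 = (V - 5)/5 = (-5 + V)/5 = -1 + V/5)
k(T) = -3*T/2 (k(T) = -T*3*2/4 = -3*T*2/4 = -3*T/2)
l(I) = -5 + I (l(I) = 0 + 5*(-1 + I/5) = 0 + (-5 + I) = -5 + I)
S(p) = 6*p (S(p) = p*(-3/2*(-4)) = p*6 = 6*p)
d*S(l(3)) = -738*(-5 + 3) = -738*(-2) = -123*(-12) = 1476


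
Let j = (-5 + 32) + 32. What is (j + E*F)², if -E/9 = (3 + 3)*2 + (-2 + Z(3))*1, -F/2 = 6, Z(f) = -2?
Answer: 851929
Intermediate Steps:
F = -12 (F = -2*6 = -12)
E = -72 (E = -9*((3 + 3)*2 + (-2 - 2)*1) = -9*(6*2 - 4*1) = -9*(12 - 4) = -9*8 = -72)
j = 59 (j = 27 + 32 = 59)
(j + E*F)² = (59 - 72*(-12))² = (59 + 864)² = 923² = 851929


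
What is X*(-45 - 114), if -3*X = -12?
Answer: -636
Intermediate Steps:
X = 4 (X = -⅓*(-12) = 4)
X*(-45 - 114) = 4*(-45 - 114) = 4*(-159) = -636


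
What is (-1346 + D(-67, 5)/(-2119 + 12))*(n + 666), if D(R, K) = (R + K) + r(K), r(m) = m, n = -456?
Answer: -85078950/301 ≈ -2.8265e+5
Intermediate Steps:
D(R, K) = R + 2*K (D(R, K) = (R + K) + K = (K + R) + K = R + 2*K)
(-1346 + D(-67, 5)/(-2119 + 12))*(n + 666) = (-1346 + (-67 + 2*5)/(-2119 + 12))*(-456 + 666) = (-1346 + (-67 + 10)/(-2107))*210 = (-1346 - 57*(-1/2107))*210 = (-1346 + 57/2107)*210 = -2835965/2107*210 = -85078950/301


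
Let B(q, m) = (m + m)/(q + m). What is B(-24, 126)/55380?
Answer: 7/156910 ≈ 4.4612e-5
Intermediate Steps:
B(q, m) = 2*m/(m + q) (B(q, m) = (2*m)/(m + q) = 2*m/(m + q))
B(-24, 126)/55380 = (2*126/(126 - 24))/55380 = (2*126/102)*(1/55380) = (2*126*(1/102))*(1/55380) = (42/17)*(1/55380) = 7/156910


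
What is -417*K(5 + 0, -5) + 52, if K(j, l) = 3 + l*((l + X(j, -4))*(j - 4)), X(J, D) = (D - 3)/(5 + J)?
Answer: -26167/2 ≈ -13084.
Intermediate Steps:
X(J, D) = (-3 + D)/(5 + J)
K(j, l) = 3 + l*(-4 + j)*(l - 7/(5 + j)) (K(j, l) = 3 + l*((l + (-3 - 4)/(5 + j))*(j - 4)) = 3 + l*((l - 7/(5 + j))*(-4 + j)) = 3 + l*((-4 + j)*(l - 7/(5 + j))) = 3 + l*(-4 + j)*(l - 7/(5 + j)))
-417*K(5 + 0, -5) + 52 = -417*(28*(-5) + (5 + (5 + 0))*(3 - 4*(-5)**2 + (5 + 0)*(-5)**2) - 7*(5 + 0)*(-5))/(5 + (5 + 0)) + 52 = -417*(-140 + (5 + 5)*(3 - 4*25 + 5*25) - 7*5*(-5))/(5 + 5) + 52 = -417*(-140 + 10*(3 - 100 + 125) + 175)/10 + 52 = -417*(-140 + 10*28 + 175)/10 + 52 = -417*(-140 + 280 + 175)/10 + 52 = -417*315/10 + 52 = -417*63/2 + 52 = -26271/2 + 52 = -26167/2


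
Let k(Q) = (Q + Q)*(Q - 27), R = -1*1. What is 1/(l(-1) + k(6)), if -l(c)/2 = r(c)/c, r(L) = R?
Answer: -1/254 ≈ -0.0039370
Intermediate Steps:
R = -1
r(L) = -1
k(Q) = 2*Q*(-27 + Q) (k(Q) = (2*Q)*(-27 + Q) = 2*Q*(-27 + Q))
l(c) = 2/c (l(c) = -(-2)/c = 2/c)
1/(l(-1) + k(6)) = 1/(2/(-1) + 2*6*(-27 + 6)) = 1/(2*(-1) + 2*6*(-21)) = 1/(-2 - 252) = 1/(-254) = -1/254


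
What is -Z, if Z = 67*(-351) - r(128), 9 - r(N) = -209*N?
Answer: 50278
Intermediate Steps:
r(N) = 9 + 209*N (r(N) = 9 - (-209)*N = 9 + 209*N)
Z = -50278 (Z = 67*(-351) - (9 + 209*128) = -23517 - (9 + 26752) = -23517 - 1*26761 = -23517 - 26761 = -50278)
-Z = -1*(-50278) = 50278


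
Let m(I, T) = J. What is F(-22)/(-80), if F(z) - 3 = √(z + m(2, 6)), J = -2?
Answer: -3/80 - I*√6/40 ≈ -0.0375 - 0.061237*I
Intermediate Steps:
m(I, T) = -2
F(z) = 3 + √(-2 + z) (F(z) = 3 + √(z - 2) = 3 + √(-2 + z))
F(-22)/(-80) = (3 + √(-2 - 22))/(-80) = (3 + √(-24))*(-1/80) = (3 + 2*I*√6)*(-1/80) = -3/80 - I*√6/40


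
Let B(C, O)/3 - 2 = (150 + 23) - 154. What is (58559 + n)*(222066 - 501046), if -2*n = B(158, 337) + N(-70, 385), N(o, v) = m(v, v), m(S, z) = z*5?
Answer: -16059483700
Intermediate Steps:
m(S, z) = 5*z
B(C, O) = 63 (B(C, O) = 6 + 3*((150 + 23) - 154) = 6 + 3*(173 - 154) = 6 + 3*19 = 6 + 57 = 63)
N(o, v) = 5*v
n = -994 (n = -(63 + 5*385)/2 = -(63 + 1925)/2 = -½*1988 = -994)
(58559 + n)*(222066 - 501046) = (58559 - 994)*(222066 - 501046) = 57565*(-278980) = -16059483700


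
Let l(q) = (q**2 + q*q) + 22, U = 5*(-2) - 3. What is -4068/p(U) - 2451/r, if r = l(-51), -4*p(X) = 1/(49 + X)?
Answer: 3060174957/5224 ≈ 5.8579e+5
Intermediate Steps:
U = -13 (U = -10 - 3 = -13)
p(X) = -1/(4*(49 + X))
l(q) = 22 + 2*q**2 (l(q) = (q**2 + q**2) + 22 = 2*q**2 + 22 = 22 + 2*q**2)
r = 5224 (r = 22 + 2*(-51)**2 = 22 + 2*2601 = 22 + 5202 = 5224)
-4068/p(U) - 2451/r = -4068/((-1/(196 + 4*(-13)))) - 2451/5224 = -4068/((-1/(196 - 52))) - 2451*1/5224 = -4068/((-1/144)) - 2451/5224 = -4068/((-1*1/144)) - 2451/5224 = -4068/(-1/144) - 2451/5224 = -4068*(-144) - 2451/5224 = 585792 - 2451/5224 = 3060174957/5224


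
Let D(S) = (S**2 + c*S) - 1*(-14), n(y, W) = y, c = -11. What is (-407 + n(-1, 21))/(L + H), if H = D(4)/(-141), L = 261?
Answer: -57528/36815 ≈ -1.5626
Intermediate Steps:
D(S) = 14 + S**2 - 11*S (D(S) = (S**2 - 11*S) - 1*(-14) = (S**2 - 11*S) + 14 = 14 + S**2 - 11*S)
H = 14/141 (H = (14 + 4**2 - 11*4)/(-141) = (14 + 16 - 44)*(-1/141) = -14*(-1/141) = 14/141 ≈ 0.099291)
(-407 + n(-1, 21))/(L + H) = (-407 - 1)/(261 + 14/141) = -408/36815/141 = -408*141/36815 = -57528/36815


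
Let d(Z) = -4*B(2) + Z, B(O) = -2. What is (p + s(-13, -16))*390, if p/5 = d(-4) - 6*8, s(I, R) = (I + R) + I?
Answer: -102180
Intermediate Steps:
s(I, R) = R + 2*I
d(Z) = 8 + Z (d(Z) = -4*(-2) + Z = 8 + Z)
p = -220 (p = 5*((8 - 4) - 6*8) = 5*(4 - 48) = 5*(-44) = -220)
(p + s(-13, -16))*390 = (-220 + (-16 + 2*(-13)))*390 = (-220 + (-16 - 26))*390 = (-220 - 42)*390 = -262*390 = -102180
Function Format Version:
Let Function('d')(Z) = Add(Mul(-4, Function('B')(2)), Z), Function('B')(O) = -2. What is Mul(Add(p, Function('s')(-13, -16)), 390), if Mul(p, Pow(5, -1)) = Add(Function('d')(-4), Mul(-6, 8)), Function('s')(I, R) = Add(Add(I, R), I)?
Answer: -102180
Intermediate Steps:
Function('s')(I, R) = Add(R, Mul(2, I))
Function('d')(Z) = Add(8, Z) (Function('d')(Z) = Add(Mul(-4, -2), Z) = Add(8, Z))
p = -220 (p = Mul(5, Add(Add(8, -4), Mul(-6, 8))) = Mul(5, Add(4, -48)) = Mul(5, -44) = -220)
Mul(Add(p, Function('s')(-13, -16)), 390) = Mul(Add(-220, Add(-16, Mul(2, -13))), 390) = Mul(Add(-220, Add(-16, -26)), 390) = Mul(Add(-220, -42), 390) = Mul(-262, 390) = -102180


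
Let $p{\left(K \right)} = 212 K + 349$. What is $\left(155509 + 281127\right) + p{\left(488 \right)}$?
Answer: $540441$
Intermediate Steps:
$p{\left(K \right)} = 349 + 212 K$
$\left(155509 + 281127\right) + p{\left(488 \right)} = \left(155509 + 281127\right) + \left(349 + 212 \cdot 488\right) = 436636 + \left(349 + 103456\right) = 436636 + 103805 = 540441$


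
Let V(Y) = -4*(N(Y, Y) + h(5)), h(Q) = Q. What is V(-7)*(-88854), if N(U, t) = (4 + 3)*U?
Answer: -15638304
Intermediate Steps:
N(U, t) = 7*U
V(Y) = -20 - 28*Y (V(Y) = -4*(7*Y + 5) = -4*(5 + 7*Y) = -20 - 28*Y)
V(-7)*(-88854) = (-20 - 28*(-7))*(-88854) = (-20 + 196)*(-88854) = 176*(-88854) = -15638304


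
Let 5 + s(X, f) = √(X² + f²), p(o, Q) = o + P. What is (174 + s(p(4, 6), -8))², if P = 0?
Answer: 28641 + 1352*√5 ≈ 31664.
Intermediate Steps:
p(o, Q) = o (p(o, Q) = o + 0 = o)
s(X, f) = -5 + √(X² + f²)
(174 + s(p(4, 6), -8))² = (174 + (-5 + √(4² + (-8)²)))² = (174 + (-5 + √(16 + 64)))² = (174 + (-5 + √80))² = (174 + (-5 + 4*√5))² = (169 + 4*√5)²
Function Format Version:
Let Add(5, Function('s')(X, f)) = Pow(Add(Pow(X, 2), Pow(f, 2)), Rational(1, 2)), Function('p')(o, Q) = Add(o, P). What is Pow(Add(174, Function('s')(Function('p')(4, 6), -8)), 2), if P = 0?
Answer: Add(28641, Mul(1352, Pow(5, Rational(1, 2)))) ≈ 31664.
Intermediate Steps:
Function('p')(o, Q) = o (Function('p')(o, Q) = Add(o, 0) = o)
Function('s')(X, f) = Add(-5, Pow(Add(Pow(X, 2), Pow(f, 2)), Rational(1, 2)))
Pow(Add(174, Function('s')(Function('p')(4, 6), -8)), 2) = Pow(Add(174, Add(-5, Pow(Add(Pow(4, 2), Pow(-8, 2)), Rational(1, 2)))), 2) = Pow(Add(174, Add(-5, Pow(Add(16, 64), Rational(1, 2)))), 2) = Pow(Add(174, Add(-5, Pow(80, Rational(1, 2)))), 2) = Pow(Add(174, Add(-5, Mul(4, Pow(5, Rational(1, 2))))), 2) = Pow(Add(169, Mul(4, Pow(5, Rational(1, 2)))), 2)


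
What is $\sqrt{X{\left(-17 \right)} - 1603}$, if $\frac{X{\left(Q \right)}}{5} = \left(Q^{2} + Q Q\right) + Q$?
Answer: $\sqrt{1202} \approx 34.67$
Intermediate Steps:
$X{\left(Q \right)} = 5 Q + 10 Q^{2}$ ($X{\left(Q \right)} = 5 \left(\left(Q^{2} + Q Q\right) + Q\right) = 5 \left(\left(Q^{2} + Q^{2}\right) + Q\right) = 5 \left(2 Q^{2} + Q\right) = 5 \left(Q + 2 Q^{2}\right) = 5 Q + 10 Q^{2}$)
$\sqrt{X{\left(-17 \right)} - 1603} = \sqrt{5 \left(-17\right) \left(1 + 2 \left(-17\right)\right) - 1603} = \sqrt{5 \left(-17\right) \left(1 - 34\right) - 1603} = \sqrt{5 \left(-17\right) \left(-33\right) - 1603} = \sqrt{2805 - 1603} = \sqrt{1202}$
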